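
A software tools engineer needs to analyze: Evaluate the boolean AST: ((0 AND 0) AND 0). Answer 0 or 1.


Step 1: Evaluate inner node
  0 AND 0 = 0
Step 2: Evaluate root node
  0 AND 0 = 0

0


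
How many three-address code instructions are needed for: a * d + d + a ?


Expression: a * d + d + a
Generating three-address code (respecting * over +/- precedence):
  Instruction 1: t1 = a * d
  Instruction 2: t2 = t1 + d
  Instruction 3: t3 = t2 + a
Total instructions: 3

3


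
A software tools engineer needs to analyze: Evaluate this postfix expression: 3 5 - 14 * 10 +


Processing tokens left to right:
Push 3, Push 5
Pop 3 and 5, compute 3 - 5 = -2, push -2
Push 14
Pop -2 and 14, compute -2 * 14 = -28, push -28
Push 10
Pop -28 and 10, compute -28 + 10 = -18, push -18
Stack result: -18

-18


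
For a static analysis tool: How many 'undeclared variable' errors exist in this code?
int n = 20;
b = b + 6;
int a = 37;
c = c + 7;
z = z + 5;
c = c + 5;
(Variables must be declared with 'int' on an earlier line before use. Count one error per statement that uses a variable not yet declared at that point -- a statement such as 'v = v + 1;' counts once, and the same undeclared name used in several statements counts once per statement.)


Scanning code line by line:
  Line 1: declare 'n' -> declared = ['n']
  Line 2: use 'b' -> ERROR (undeclared)
  Line 3: declare 'a' -> declared = ['a', 'n']
  Line 4: use 'c' -> ERROR (undeclared)
  Line 5: use 'z' -> ERROR (undeclared)
  Line 6: use 'c' -> ERROR (undeclared)
Total undeclared variable errors: 4

4


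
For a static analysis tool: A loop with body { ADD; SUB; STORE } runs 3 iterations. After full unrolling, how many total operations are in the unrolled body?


Loop body operations: ADD, SUB, STORE (3 ops per iteration)
Unrolling 3 iterations:
  Iteration 1: ADD, SUB, STORE (3 ops)
  Iteration 2: ADD, SUB, STORE (3 ops)
  Iteration 3: ADD, SUB, STORE (3 ops)
Total: 3 iterations * 3 ops/iter = 9 operations

9


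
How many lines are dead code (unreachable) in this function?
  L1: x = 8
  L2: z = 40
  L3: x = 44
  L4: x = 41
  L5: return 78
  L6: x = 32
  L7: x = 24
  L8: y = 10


Analyzing control flow:
  L1: reachable (before return)
  L2: reachable (before return)
  L3: reachable (before return)
  L4: reachable (before return)
  L5: reachable (return statement)
  L6: DEAD (after return at L5)
  L7: DEAD (after return at L5)
  L8: DEAD (after return at L5)
Return at L5, total lines = 8
Dead lines: L6 through L8
Count: 3

3


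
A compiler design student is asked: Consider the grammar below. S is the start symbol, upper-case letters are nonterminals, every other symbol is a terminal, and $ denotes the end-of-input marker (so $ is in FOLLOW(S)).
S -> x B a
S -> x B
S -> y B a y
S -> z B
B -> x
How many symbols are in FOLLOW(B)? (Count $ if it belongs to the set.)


S is the start symbol and does not occur in any rule body, so FOLLOW(S) = {$}.
Examining every occurrence of B in a rule body:
  S -> x B a : B is followed by terminal 'a' -> add 'a'
  S -> x B : B is at the right end -> add FOLLOW(S) = {$}
  S -> y B a y : B is followed by terminal 'a' -> add 'a' (already in the set)
  S -> z B : B is at the right end -> add FOLLOW(S) = {$} (already in the set)
  B -> x : B does not occur in the body -> contributes nothing
FOLLOW(B) = {a, $}
Count: 2

2


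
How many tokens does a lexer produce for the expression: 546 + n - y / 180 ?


Scanning '546 + n - y / 180'
Token 1: '546' -> integer_literal
Token 2: '+' -> operator
Token 3: 'n' -> identifier
Token 4: '-' -> operator
Token 5: 'y' -> identifier
Token 6: '/' -> operator
Token 7: '180' -> integer_literal
Total tokens: 7

7


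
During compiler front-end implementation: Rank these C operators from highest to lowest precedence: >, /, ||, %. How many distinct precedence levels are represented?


Looking up precedence for each operator:
  > -> precedence 4
  / -> precedence 6
  || -> precedence 1
  % -> precedence 6
Sorted highest to lowest: /, %, >, ||
Distinct precedence values: [6, 4, 1]
Number of distinct levels: 3

3


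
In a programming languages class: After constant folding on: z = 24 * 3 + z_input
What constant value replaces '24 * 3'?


Identifying constant sub-expression:
  Original: z = 24 * 3 + z_input
  24 and 3 are both compile-time constants
  Evaluating: 24 * 3 = 72
  After folding: z = 72 + z_input

72


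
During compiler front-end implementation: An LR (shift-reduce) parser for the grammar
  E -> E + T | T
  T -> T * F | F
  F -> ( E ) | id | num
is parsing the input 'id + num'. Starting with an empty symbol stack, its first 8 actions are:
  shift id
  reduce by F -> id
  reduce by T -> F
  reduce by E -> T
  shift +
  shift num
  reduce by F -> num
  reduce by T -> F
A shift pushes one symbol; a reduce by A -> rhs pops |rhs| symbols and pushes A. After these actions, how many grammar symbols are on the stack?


Tracking the symbol stack through each action:
  Action 1: shift 'id' : push -> stack = [id] (size 1)
  Action 2: reduce by F -> id : pop 1, push F -> stack = [F] (size 1)
  Action 3: reduce by T -> F : pop 1, push T -> stack = [T] (size 1)
  Action 4: reduce by E -> T : pop 1, push E -> stack = [E] (size 1)
  Action 5: shift '+' : push -> stack = [E, +] (size 2)
  Action 6: shift 'num' : push -> stack = [E, +, num] (size 3)
  Action 7: reduce by F -> num : pop 1, push F -> stack = [E, +, F] (size 3)
  Action 8: reduce by T -> F : pop 1, push T -> stack = [E, +, T] (size 3)
Final stack size: 3

3


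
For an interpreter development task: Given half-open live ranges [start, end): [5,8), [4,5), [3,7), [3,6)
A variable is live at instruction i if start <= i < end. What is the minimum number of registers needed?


Live ranges:
  Var0: [5, 8)
  Var1: [4, 5)
  Var2: [3, 7)
  Var3: [3, 6)
Sweep-line events (position, delta, active):
  pos=3 start -> active=1
  pos=3 start -> active=2
  pos=4 start -> active=3
  pos=5 end -> active=2
  pos=5 start -> active=3
  pos=6 end -> active=2
  pos=7 end -> active=1
  pos=8 end -> active=0
Maximum simultaneous active: 3
Minimum registers needed: 3

3


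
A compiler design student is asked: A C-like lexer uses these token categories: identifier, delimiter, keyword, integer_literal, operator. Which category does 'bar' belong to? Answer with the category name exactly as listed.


Token: 'bar'
Checking categories:
  identifier: YES
  integer_literal: no
  operator: no
  keyword: no
  delimiter: no
Category: identifier

identifier


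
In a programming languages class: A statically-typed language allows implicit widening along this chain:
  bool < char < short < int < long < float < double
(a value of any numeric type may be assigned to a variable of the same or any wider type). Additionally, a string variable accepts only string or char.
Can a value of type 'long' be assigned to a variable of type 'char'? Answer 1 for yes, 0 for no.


Target variable type: char
Source value type: long
Numeric ranks: long=4, char=1
Widening allowed iff rank(source) <= rank(target): 4 <= 1? No
Result: 0

0


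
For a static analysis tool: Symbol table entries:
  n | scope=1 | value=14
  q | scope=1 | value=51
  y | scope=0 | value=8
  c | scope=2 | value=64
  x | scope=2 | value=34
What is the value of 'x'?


Searching symbol table for 'x':
  n | scope=1 | value=14
  q | scope=1 | value=51
  y | scope=0 | value=8
  c | scope=2 | value=64
  x | scope=2 | value=34 <- MATCH
Found 'x' at scope 2 with value 34

34


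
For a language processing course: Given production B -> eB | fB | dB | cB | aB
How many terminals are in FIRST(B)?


Production: B -> eB | fB | dB | cB | aB
Examining each alternative for leading terminals:
  B -> eB : first terminal = 'e'
  B -> fB : first terminal = 'f'
  B -> dB : first terminal = 'd'
  B -> cB : first terminal = 'c'
  B -> aB : first terminal = 'a'
FIRST(B) = {a, c, d, e, f}
Count: 5

5


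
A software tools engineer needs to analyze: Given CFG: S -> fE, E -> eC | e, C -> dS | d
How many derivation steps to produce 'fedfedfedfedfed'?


Grammar: S -> fE, E -> eC | e, C -> dS | d
Deriving 'fedfedfedfedfed':
Step 1: S -> fE => fE
Step 2: E -> eC => feC
Step 3: C -> dS => fedS
Step 4: S -> fE => fedfE
Step 5: E -> eC => fedfeC
Step 6: C -> dS => fedfedS
Step 7: S -> fE => fedfedfE
Step 8: E -> eC => fedfedfeC
Step 9: C -> dS => fedfedfedS
Step 10: S -> fE => fedfedfedfE
Step 11: E -> eC => fedfedfedfeC
Step 12: C -> dS => fedfedfedfedS
Step 13: S -> fE => fedfedfedfedfE
Step 14: E -> eC => fedfedfedfedfeC
Step 15: C -> d => fedfedfedfedfed
Total derivation steps: 15

15


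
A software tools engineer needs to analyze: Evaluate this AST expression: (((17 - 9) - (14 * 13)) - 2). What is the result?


Expression: (((17 - 9) - (14 * 13)) - 2)
Evaluating step by step:
  17 - 9 = 8
  14 * 13 = 182
  8 - 182 = -174
  -174 - 2 = -176
Result: -176

-176


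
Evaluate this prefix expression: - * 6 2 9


Parsing prefix expression: - * 6 2 9
Step 1: Innermost operation '* 6 2'
  6 * 2 = 12
Step 2: Outer operation '- [12] 9'
  12 - 9 = 3

3


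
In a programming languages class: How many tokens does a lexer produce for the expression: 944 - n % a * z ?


Scanning '944 - n % a * z'
Token 1: '944' -> integer_literal
Token 2: '-' -> operator
Token 3: 'n' -> identifier
Token 4: '%' -> operator
Token 5: 'a' -> identifier
Token 6: '*' -> operator
Token 7: 'z' -> identifier
Total tokens: 7

7


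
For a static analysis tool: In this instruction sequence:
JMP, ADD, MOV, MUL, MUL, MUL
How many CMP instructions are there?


Scanning instruction sequence for CMP:
  Position 1: JMP
  Position 2: ADD
  Position 3: MOV
  Position 4: MUL
  Position 5: MUL
  Position 6: MUL
Matches at positions: []
Total CMP count: 0

0


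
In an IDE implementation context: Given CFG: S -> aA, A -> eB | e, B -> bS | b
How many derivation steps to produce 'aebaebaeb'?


Grammar: S -> aA, A -> eB | e, B -> bS | b
Deriving 'aebaebaeb':
Step 1: S -> aA => aA
Step 2: A -> eB => aeB
Step 3: B -> bS => aebS
Step 4: S -> aA => aebaA
Step 5: A -> eB => aebaeB
Step 6: B -> bS => aebaebS
Step 7: S -> aA => aebaebaA
Step 8: A -> eB => aebaebaeB
Step 9: B -> b => aebaebaeb
Total derivation steps: 9

9


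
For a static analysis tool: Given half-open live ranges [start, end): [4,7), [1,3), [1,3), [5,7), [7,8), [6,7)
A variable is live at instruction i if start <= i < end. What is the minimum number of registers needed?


Live ranges:
  Var0: [4, 7)
  Var1: [1, 3)
  Var2: [1, 3)
  Var3: [5, 7)
  Var4: [7, 8)
  Var5: [6, 7)
Sweep-line events (position, delta, active):
  pos=1 start -> active=1
  pos=1 start -> active=2
  pos=3 end -> active=1
  pos=3 end -> active=0
  pos=4 start -> active=1
  pos=5 start -> active=2
  pos=6 start -> active=3
  pos=7 end -> active=2
  pos=7 end -> active=1
  pos=7 end -> active=0
  pos=7 start -> active=1
  pos=8 end -> active=0
Maximum simultaneous active: 3
Minimum registers needed: 3

3


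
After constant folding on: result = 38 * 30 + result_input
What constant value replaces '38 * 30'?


Identifying constant sub-expression:
  Original: result = 38 * 30 + result_input
  38 and 30 are both compile-time constants
  Evaluating: 38 * 30 = 1140
  After folding: result = 1140 + result_input

1140


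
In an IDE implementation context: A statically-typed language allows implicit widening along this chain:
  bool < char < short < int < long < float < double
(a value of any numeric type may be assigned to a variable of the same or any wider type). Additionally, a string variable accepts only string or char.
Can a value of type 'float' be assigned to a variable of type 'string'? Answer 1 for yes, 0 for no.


Target variable type: string
Source value type: float
Rule: string accepts only {string, char}
  source 'float' in {string, char}? No
Result: 0

0


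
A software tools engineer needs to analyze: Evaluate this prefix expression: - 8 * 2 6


Parsing prefix expression: - 8 * 2 6
Step 1: Innermost operation '* 2 6'
  2 * 6 = 12
Step 2: Outer operation '- 8 [12]'
  8 - 12 = -4

-4


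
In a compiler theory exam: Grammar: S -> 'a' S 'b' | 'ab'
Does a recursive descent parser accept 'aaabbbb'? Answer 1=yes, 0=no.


Grammar accepts strings of the form a^n b^n (n >= 1)
Word: 'aaabbbb'
Counting: 3 a's and 4 b's
Check: 3 == 4? No
Mismatch: a-count != b-count
Rejected

0


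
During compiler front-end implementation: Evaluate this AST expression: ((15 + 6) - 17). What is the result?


Expression: ((15 + 6) - 17)
Evaluating step by step:
  15 + 6 = 21
  21 - 17 = 4
Result: 4

4


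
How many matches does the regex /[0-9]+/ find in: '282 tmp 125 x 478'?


Pattern: /[0-9]+/ (int literals)
Input: '282 tmp 125 x 478'
Scanning for matches:
  Match 1: '282'
  Match 2: '125'
  Match 3: '478'
Total matches: 3

3


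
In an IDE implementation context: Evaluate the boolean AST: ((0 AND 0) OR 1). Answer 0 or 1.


Step 1: Evaluate inner node
  0 AND 0 = 0
Step 2: Evaluate root node
  0 OR 1 = 1

1


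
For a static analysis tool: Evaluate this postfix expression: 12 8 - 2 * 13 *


Processing tokens left to right:
Push 12, Push 8
Pop 12 and 8, compute 12 - 8 = 4, push 4
Push 2
Pop 4 and 2, compute 4 * 2 = 8, push 8
Push 13
Pop 8 and 13, compute 8 * 13 = 104, push 104
Stack result: 104

104


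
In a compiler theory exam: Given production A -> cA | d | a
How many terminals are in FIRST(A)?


Production: A -> cA | d | a
Examining each alternative for leading terminals:
  A -> cA : first terminal = 'c'
  A -> d : first terminal = 'd'
  A -> a : first terminal = 'a'
FIRST(A) = {a, c, d}
Count: 3

3


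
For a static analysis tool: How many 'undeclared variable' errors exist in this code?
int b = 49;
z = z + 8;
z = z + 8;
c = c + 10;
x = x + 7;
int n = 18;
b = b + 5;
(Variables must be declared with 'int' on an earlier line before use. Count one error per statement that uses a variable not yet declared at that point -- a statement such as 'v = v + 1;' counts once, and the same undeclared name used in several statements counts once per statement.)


Scanning code line by line:
  Line 1: declare 'b' -> declared = ['b']
  Line 2: use 'z' -> ERROR (undeclared)
  Line 3: use 'z' -> ERROR (undeclared)
  Line 4: use 'c' -> ERROR (undeclared)
  Line 5: use 'x' -> ERROR (undeclared)
  Line 6: declare 'n' -> declared = ['b', 'n']
  Line 7: use 'b' -> OK (declared)
Total undeclared variable errors: 4

4


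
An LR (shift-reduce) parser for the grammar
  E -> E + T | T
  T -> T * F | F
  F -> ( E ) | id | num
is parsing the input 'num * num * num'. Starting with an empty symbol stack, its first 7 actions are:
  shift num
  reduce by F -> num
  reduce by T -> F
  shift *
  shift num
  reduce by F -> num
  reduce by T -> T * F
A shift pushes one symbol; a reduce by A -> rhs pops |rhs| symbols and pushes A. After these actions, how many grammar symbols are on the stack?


Tracking the symbol stack through each action:
  Action 1: shift 'num' : push -> stack = [num] (size 1)
  Action 2: reduce by F -> num : pop 1, push F -> stack = [F] (size 1)
  Action 3: reduce by T -> F : pop 1, push T -> stack = [T] (size 1)
  Action 4: shift '*' : push -> stack = [T, *] (size 2)
  Action 5: shift 'num' : push -> stack = [T, *, num] (size 3)
  Action 6: reduce by F -> num : pop 1, push F -> stack = [T, *, F] (size 3)
  Action 7: reduce by T -> T * F : pop 3, push T -> stack = [T] (size 1)
Final stack size: 1

1


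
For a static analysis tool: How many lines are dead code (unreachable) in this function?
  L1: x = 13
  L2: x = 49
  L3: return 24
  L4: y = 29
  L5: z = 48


Analyzing control flow:
  L1: reachable (before return)
  L2: reachable (before return)
  L3: reachable (return statement)
  L4: DEAD (after return at L3)
  L5: DEAD (after return at L3)
Return at L3, total lines = 5
Dead lines: L4 through L5
Count: 2

2


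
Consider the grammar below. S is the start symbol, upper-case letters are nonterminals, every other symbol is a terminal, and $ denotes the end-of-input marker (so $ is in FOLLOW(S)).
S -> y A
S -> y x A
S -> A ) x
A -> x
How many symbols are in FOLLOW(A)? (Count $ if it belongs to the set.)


S is the start symbol and does not occur in any rule body, so FOLLOW(S) = {$}.
Examining every occurrence of A in a rule body:
  S -> y A : A is at the right end -> add FOLLOW(S) = {$}
  S -> y x A : A is at the right end -> add FOLLOW(S) = {$} (already in the set)
  S -> A ) x : A is followed by terminal ')' -> add ')'
  A -> x : A does not occur in the body -> contributes nothing
FOLLOW(A) = {), $}
Count: 2

2


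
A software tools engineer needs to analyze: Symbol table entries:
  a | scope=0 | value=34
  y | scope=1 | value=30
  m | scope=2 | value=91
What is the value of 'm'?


Searching symbol table for 'm':
  a | scope=0 | value=34
  y | scope=1 | value=30
  m | scope=2 | value=91 <- MATCH
Found 'm' at scope 2 with value 91

91


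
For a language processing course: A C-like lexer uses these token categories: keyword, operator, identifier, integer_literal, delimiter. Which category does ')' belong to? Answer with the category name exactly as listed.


Token: ')'
Checking categories:
  identifier: no
  integer_literal: no
  operator: no
  keyword: no
  delimiter: YES
Category: delimiter

delimiter


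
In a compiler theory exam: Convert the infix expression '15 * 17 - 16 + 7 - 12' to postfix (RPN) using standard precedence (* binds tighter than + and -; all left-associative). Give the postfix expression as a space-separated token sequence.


Applying the shunting-yard algorithm:
  Operand 15 -> output
  Push '*' onto operator stack -> op-stack: [*]
  Operand 17 -> output
  See '-' (prec 1); top '*' (prec 2) >= it -> pop '*' to output
  Push '-' onto operator stack -> op-stack: [-]
  Operand 16 -> output
  See '+' (prec 1); top '-' (prec 1) >= it -> pop '-' to output
  Push '+' onto operator stack -> op-stack: [+]
  Operand 7 -> output
  See '-' (prec 1); top '+' (prec 1) >= it -> pop '+' to output
  Push '-' onto operator stack -> op-stack: [-]
  Operand 12 -> output
  End of input: pop '-' to output
Postfix result: 15 17 * 16 - 7 + 12 -

15 17 * 16 - 7 + 12 -


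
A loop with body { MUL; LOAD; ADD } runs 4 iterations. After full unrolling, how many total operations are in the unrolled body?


Loop body operations: MUL, LOAD, ADD (3 ops per iteration)
Unrolling 4 iterations:
  Iteration 1: MUL, LOAD, ADD (3 ops)
  Iteration 2: MUL, LOAD, ADD (3 ops)
  Iteration 3: MUL, LOAD, ADD (3 ops)
  Iteration 4: MUL, LOAD, ADD (3 ops)
Total: 4 iterations * 3 ops/iter = 12 operations

12


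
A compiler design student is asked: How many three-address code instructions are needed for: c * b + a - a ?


Expression: c * b + a - a
Generating three-address code (respecting * over +/- precedence):
  Instruction 1: t1 = c * b
  Instruction 2: t2 = t1 + a
  Instruction 3: t3 = t2 - a
Total instructions: 3

3


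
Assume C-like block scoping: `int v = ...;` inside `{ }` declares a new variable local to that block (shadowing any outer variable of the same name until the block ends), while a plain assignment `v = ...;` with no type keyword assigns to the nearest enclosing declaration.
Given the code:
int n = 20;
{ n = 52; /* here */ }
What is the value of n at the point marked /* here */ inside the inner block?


Analyzing scoping rules:
Outer scope: declares n = 20
Inner block: 'n = 52;' has no type keyword, so it is an assignment to the outer n (no shadowing)
Inside the block, after the assignment -> 52
Result: 52

52


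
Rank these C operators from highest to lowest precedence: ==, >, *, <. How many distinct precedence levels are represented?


Looking up precedence for each operator:
  == -> precedence 3
  > -> precedence 4
  * -> precedence 6
  < -> precedence 4
Sorted highest to lowest: *, >, <, ==
Distinct precedence values: [6, 4, 3]
Number of distinct levels: 3

3


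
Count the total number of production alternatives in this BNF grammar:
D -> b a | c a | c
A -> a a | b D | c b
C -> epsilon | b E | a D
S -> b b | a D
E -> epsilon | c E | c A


Counting alternatives per rule:
  D: 3 alternative(s)
  A: 3 alternative(s)
  C: 3 alternative(s)
  S: 2 alternative(s)
  E: 3 alternative(s)
Sum: 3 + 3 + 3 + 2 + 3 = 14

14


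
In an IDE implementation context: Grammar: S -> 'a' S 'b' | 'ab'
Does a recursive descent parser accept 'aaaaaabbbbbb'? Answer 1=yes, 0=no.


Grammar accepts strings of the form a^n b^n (n >= 1)
Word: 'aaaaaabbbbbb'
Counting: 6 a's and 6 b's
Check: 6 == 6? Yes
Derivation (S -> aSb applied 5 time(s), then S -> ab): S => aSb => aaSbb => aaaSbbb => aaaaSbbbb => aaaaaSbbbbb => aaaaaabbbbbb
Accepted

1


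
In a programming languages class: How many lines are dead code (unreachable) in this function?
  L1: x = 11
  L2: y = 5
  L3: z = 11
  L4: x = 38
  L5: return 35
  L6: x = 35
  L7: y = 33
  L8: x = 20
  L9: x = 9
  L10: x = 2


Analyzing control flow:
  L1: reachable (before return)
  L2: reachable (before return)
  L3: reachable (before return)
  L4: reachable (before return)
  L5: reachable (return statement)
  L6: DEAD (after return at L5)
  L7: DEAD (after return at L5)
  L8: DEAD (after return at L5)
  L9: DEAD (after return at L5)
  L10: DEAD (after return at L5)
Return at L5, total lines = 10
Dead lines: L6 through L10
Count: 5

5


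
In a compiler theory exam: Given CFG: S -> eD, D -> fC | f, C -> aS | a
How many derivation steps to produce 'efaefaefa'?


Grammar: S -> eD, D -> fC | f, C -> aS | a
Deriving 'efaefaefa':
Step 1: S -> eD => eD
Step 2: D -> fC => efC
Step 3: C -> aS => efaS
Step 4: S -> eD => efaeD
Step 5: D -> fC => efaefC
Step 6: C -> aS => efaefaS
Step 7: S -> eD => efaefaeD
Step 8: D -> fC => efaefaefC
Step 9: C -> a => efaefaefa
Total derivation steps: 9

9


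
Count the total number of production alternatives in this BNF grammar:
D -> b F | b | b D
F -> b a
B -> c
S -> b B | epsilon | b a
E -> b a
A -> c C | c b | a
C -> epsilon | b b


Counting alternatives per rule:
  D: 3 alternative(s)
  F: 1 alternative(s)
  B: 1 alternative(s)
  S: 3 alternative(s)
  E: 1 alternative(s)
  A: 3 alternative(s)
  C: 2 alternative(s)
Sum: 3 + 1 + 1 + 3 + 1 + 3 + 2 = 14

14


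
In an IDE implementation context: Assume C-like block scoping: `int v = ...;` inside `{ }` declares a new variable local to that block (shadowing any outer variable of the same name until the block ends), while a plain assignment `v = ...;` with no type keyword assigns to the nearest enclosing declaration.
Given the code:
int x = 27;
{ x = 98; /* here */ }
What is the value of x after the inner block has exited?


Analyzing scoping rules:
Outer scope: declares x = 27
Inner block: 'x = 98;' has no type keyword, so it is an assignment to the outer x (no shadowing)
The assignment changed the outer variable itself, so the new value persists after the block -> 98
Result: 98

98


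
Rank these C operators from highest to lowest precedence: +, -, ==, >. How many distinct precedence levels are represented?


Looking up precedence for each operator:
  + -> precedence 5
  - -> precedence 5
  == -> precedence 3
  > -> precedence 4
Sorted highest to lowest: +, -, >, ==
Distinct precedence values: [5, 4, 3]
Number of distinct levels: 3

3


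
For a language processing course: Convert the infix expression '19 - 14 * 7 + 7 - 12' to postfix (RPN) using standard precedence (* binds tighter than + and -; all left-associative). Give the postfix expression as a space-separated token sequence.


Applying the shunting-yard algorithm:
  Operand 19 -> output
  Push '-' onto operator stack -> op-stack: [-]
  Operand 14 -> output
  Push '*' onto operator stack -> op-stack: [-, *]
  Operand 7 -> output
  See '+' (prec 1); top '*' (prec 2) >= it -> pop '*' to output
  See '+' (prec 1); top '-' (prec 1) >= it -> pop '-' to output
  Push '+' onto operator stack -> op-stack: [+]
  Operand 7 -> output
  See '-' (prec 1); top '+' (prec 1) >= it -> pop '+' to output
  Push '-' onto operator stack -> op-stack: [-]
  Operand 12 -> output
  End of input: pop '-' to output
Postfix result: 19 14 7 * - 7 + 12 -

19 14 7 * - 7 + 12 -


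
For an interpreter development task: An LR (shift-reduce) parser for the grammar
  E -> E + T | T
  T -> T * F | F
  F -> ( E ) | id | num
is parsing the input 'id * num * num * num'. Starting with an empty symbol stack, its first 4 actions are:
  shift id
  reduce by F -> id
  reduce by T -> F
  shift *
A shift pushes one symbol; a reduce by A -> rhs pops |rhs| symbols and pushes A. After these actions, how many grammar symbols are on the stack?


Tracking the symbol stack through each action:
  Action 1: shift 'id' : push -> stack = [id] (size 1)
  Action 2: reduce by F -> id : pop 1, push F -> stack = [F] (size 1)
  Action 3: reduce by T -> F : pop 1, push T -> stack = [T] (size 1)
  Action 4: shift '*' : push -> stack = [T, *] (size 2)
Final stack size: 2

2


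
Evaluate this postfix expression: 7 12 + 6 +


Processing tokens left to right:
Push 7, Push 12
Pop 7 and 12, compute 7 + 12 = 19, push 19
Push 6
Pop 19 and 6, compute 19 + 6 = 25, push 25
Stack result: 25

25


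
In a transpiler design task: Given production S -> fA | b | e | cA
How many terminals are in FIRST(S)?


Production: S -> fA | b | e | cA
Examining each alternative for leading terminals:
  S -> fA : first terminal = 'f'
  S -> b : first terminal = 'b'
  S -> e : first terminal = 'e'
  S -> cA : first terminal = 'c'
FIRST(S) = {b, c, e, f}
Count: 4

4


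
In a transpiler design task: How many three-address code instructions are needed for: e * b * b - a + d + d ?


Expression: e * b * b - a + d + d
Generating three-address code (respecting * over +/- precedence):
  Instruction 1: t1 = e * b
  Instruction 2: t2 = t1 * b
  Instruction 3: t3 = t2 - a
  Instruction 4: t4 = t3 + d
  Instruction 5: t5 = t4 + d
Total instructions: 5

5


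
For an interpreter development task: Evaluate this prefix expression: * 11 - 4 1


Parsing prefix expression: * 11 - 4 1
Step 1: Innermost operation '- 4 1'
  4 - 1 = 3
Step 2: Outer operation '* 11 [3]'
  11 * 3 = 33

33


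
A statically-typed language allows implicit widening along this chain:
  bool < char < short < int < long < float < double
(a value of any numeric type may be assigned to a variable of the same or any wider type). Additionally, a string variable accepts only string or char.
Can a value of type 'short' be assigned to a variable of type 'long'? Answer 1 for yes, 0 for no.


Target variable type: long
Source value type: short
Numeric ranks: short=2, long=4
Widening allowed iff rank(source) <= rank(target): 2 <= 4? Yes
Result: 1

1


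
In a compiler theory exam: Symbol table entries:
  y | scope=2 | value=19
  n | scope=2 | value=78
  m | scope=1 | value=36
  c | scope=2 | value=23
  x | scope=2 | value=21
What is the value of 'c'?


Searching symbol table for 'c':
  y | scope=2 | value=19
  n | scope=2 | value=78
  m | scope=1 | value=36
  c | scope=2 | value=23 <- MATCH
  x | scope=2 | value=21
Found 'c' at scope 2 with value 23

23


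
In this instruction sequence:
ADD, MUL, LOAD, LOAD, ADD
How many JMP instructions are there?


Scanning instruction sequence for JMP:
  Position 1: ADD
  Position 2: MUL
  Position 3: LOAD
  Position 4: LOAD
  Position 5: ADD
Matches at positions: []
Total JMP count: 0

0


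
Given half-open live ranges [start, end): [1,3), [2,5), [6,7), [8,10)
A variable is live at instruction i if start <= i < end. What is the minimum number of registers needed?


Live ranges:
  Var0: [1, 3)
  Var1: [2, 5)
  Var2: [6, 7)
  Var3: [8, 10)
Sweep-line events (position, delta, active):
  pos=1 start -> active=1
  pos=2 start -> active=2
  pos=3 end -> active=1
  pos=5 end -> active=0
  pos=6 start -> active=1
  pos=7 end -> active=0
  pos=8 start -> active=1
  pos=10 end -> active=0
Maximum simultaneous active: 2
Minimum registers needed: 2

2


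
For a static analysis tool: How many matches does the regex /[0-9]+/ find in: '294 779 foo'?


Pattern: /[0-9]+/ (int literals)
Input: '294 779 foo'
Scanning for matches:
  Match 1: '294'
  Match 2: '779'
Total matches: 2

2


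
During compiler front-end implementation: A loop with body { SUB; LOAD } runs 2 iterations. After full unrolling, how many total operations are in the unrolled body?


Loop body operations: SUB, LOAD (2 ops per iteration)
Unrolling 2 iterations:
  Iteration 1: SUB, LOAD (2 ops)
  Iteration 2: SUB, LOAD (2 ops)
Total: 2 iterations * 2 ops/iter = 4 operations

4


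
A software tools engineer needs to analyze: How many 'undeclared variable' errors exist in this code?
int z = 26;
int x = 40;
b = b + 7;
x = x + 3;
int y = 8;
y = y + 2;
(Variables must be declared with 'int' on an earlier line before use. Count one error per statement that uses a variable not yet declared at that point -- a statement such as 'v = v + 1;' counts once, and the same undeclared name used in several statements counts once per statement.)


Scanning code line by line:
  Line 1: declare 'z' -> declared = ['z']
  Line 2: declare 'x' -> declared = ['x', 'z']
  Line 3: use 'b' -> ERROR (undeclared)
  Line 4: use 'x' -> OK (declared)
  Line 5: declare 'y' -> declared = ['x', 'y', 'z']
  Line 6: use 'y' -> OK (declared)
Total undeclared variable errors: 1

1


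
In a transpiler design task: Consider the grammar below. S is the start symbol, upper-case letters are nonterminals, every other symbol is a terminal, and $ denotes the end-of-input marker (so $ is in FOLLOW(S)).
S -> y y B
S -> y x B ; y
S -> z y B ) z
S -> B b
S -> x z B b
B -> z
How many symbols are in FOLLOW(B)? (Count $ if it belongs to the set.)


S is the start symbol and does not occur in any rule body, so FOLLOW(S) = {$}.
Examining every occurrence of B in a rule body:
  S -> y y B : B is at the right end -> add FOLLOW(S) = {$}
  S -> y x B ; y : B is followed by terminal ';' -> add ';'
  S -> z y B ) z : B is followed by terminal ')' -> add ')'
  S -> B b : B is followed by terminal 'b' -> add 'b'
  S -> x z B b : B is followed by terminal 'b' -> add 'b' (already in the set)
  B -> z : B does not occur in the body -> contributes nothing
FOLLOW(B) = {), ;, b, $}
Count: 4

4


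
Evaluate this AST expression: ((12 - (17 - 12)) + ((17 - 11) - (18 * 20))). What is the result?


Expression: ((12 - (17 - 12)) + ((17 - 11) - (18 * 20)))
Evaluating step by step:
  17 - 12 = 5
  12 - 5 = 7
  17 - 11 = 6
  18 * 20 = 360
  6 - 360 = -354
  7 + -354 = -347
Result: -347

-347


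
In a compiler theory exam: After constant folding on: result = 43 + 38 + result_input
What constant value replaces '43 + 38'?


Identifying constant sub-expression:
  Original: result = 43 + 38 + result_input
  43 and 38 are both compile-time constants
  Evaluating: 43 + 38 = 81
  After folding: result = 81 + result_input

81


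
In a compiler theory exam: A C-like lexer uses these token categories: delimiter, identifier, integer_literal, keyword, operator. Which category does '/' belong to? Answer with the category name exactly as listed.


Token: '/'
Checking categories:
  identifier: no
  integer_literal: no
  operator: YES
  keyword: no
  delimiter: no
Category: operator

operator


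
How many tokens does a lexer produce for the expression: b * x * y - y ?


Scanning 'b * x * y - y'
Token 1: 'b' -> identifier
Token 2: '*' -> operator
Token 3: 'x' -> identifier
Token 4: '*' -> operator
Token 5: 'y' -> identifier
Token 6: '-' -> operator
Token 7: 'y' -> identifier
Total tokens: 7

7


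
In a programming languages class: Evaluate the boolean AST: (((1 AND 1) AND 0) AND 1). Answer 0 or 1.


Step 1: Evaluate inner node
  1 AND 1 = 1
Step 2: Evaluate next node
  1 AND 0 = 0
Step 3: Evaluate root node
  0 AND 1 = 0

0


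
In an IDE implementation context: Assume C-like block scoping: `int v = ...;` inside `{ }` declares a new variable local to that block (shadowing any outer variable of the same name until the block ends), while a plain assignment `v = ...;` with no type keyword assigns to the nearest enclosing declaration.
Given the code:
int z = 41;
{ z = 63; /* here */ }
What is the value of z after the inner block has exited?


Analyzing scoping rules:
Outer scope: declares z = 41
Inner block: 'z = 63;' has no type keyword, so it is an assignment to the outer z (no shadowing)
The assignment changed the outer variable itself, so the new value persists after the block -> 63
Result: 63

63


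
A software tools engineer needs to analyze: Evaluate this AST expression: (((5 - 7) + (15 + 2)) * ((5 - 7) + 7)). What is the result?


Expression: (((5 - 7) + (15 + 2)) * ((5 - 7) + 7))
Evaluating step by step:
  5 - 7 = -2
  15 + 2 = 17
  -2 + 17 = 15
  5 - 7 = -2
  -2 + 7 = 5
  15 * 5 = 75
Result: 75

75


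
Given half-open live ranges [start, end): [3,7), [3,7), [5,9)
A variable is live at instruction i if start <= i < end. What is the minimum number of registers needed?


Live ranges:
  Var0: [3, 7)
  Var1: [3, 7)
  Var2: [5, 9)
Sweep-line events (position, delta, active):
  pos=3 start -> active=1
  pos=3 start -> active=2
  pos=5 start -> active=3
  pos=7 end -> active=2
  pos=7 end -> active=1
  pos=9 end -> active=0
Maximum simultaneous active: 3
Minimum registers needed: 3

3


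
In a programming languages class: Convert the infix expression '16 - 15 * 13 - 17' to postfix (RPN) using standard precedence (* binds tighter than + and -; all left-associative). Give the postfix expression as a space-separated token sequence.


Applying the shunting-yard algorithm:
  Operand 16 -> output
  Push '-' onto operator stack -> op-stack: [-]
  Operand 15 -> output
  Push '*' onto operator stack -> op-stack: [-, *]
  Operand 13 -> output
  See '-' (prec 1); top '*' (prec 2) >= it -> pop '*' to output
  See '-' (prec 1); top '-' (prec 1) >= it -> pop '-' to output
  Push '-' onto operator stack -> op-stack: [-]
  Operand 17 -> output
  End of input: pop '-' to output
Postfix result: 16 15 13 * - 17 -

16 15 13 * - 17 -


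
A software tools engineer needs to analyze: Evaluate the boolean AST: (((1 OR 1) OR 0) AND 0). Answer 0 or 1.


Step 1: Evaluate inner node
  1 OR 1 = 1
Step 2: Evaluate next node
  1 OR 0 = 1
Step 3: Evaluate root node
  1 AND 0 = 0

0


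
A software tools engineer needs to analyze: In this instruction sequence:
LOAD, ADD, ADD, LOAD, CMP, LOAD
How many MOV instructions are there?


Scanning instruction sequence for MOV:
  Position 1: LOAD
  Position 2: ADD
  Position 3: ADD
  Position 4: LOAD
  Position 5: CMP
  Position 6: LOAD
Matches at positions: []
Total MOV count: 0

0


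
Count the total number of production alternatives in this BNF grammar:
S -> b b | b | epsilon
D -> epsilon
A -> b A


Counting alternatives per rule:
  S: 3 alternative(s)
  D: 1 alternative(s)
  A: 1 alternative(s)
Sum: 3 + 1 + 1 = 5

5


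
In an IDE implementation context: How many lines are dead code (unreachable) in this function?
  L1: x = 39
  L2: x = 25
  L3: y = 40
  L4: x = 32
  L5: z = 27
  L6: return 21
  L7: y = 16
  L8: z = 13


Analyzing control flow:
  L1: reachable (before return)
  L2: reachable (before return)
  L3: reachable (before return)
  L4: reachable (before return)
  L5: reachable (before return)
  L6: reachable (return statement)
  L7: DEAD (after return at L6)
  L8: DEAD (after return at L6)
Return at L6, total lines = 8
Dead lines: L7 through L8
Count: 2

2


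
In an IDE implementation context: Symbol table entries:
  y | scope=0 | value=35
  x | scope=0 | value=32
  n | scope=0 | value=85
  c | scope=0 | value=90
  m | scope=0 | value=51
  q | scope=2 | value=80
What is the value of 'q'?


Searching symbol table for 'q':
  y | scope=0 | value=35
  x | scope=0 | value=32
  n | scope=0 | value=85
  c | scope=0 | value=90
  m | scope=0 | value=51
  q | scope=2 | value=80 <- MATCH
Found 'q' at scope 2 with value 80

80


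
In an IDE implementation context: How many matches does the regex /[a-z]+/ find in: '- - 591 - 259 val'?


Pattern: /[a-z]+/ (identifiers)
Input: '- - 591 - 259 val'
Scanning for matches:
  Match 1: 'val'
Total matches: 1

1


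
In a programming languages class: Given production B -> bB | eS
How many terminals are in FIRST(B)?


Production: B -> bB | eS
Examining each alternative for leading terminals:
  B -> bB : first terminal = 'b'
  B -> eS : first terminal = 'e'
FIRST(B) = {b, e}
Count: 2

2


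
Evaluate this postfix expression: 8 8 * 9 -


Processing tokens left to right:
Push 8, Push 8
Pop 8 and 8, compute 8 * 8 = 64, push 64
Push 9
Pop 64 and 9, compute 64 - 9 = 55, push 55
Stack result: 55

55


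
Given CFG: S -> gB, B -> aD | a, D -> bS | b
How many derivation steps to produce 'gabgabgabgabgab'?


Grammar: S -> gB, B -> aD | a, D -> bS | b
Deriving 'gabgabgabgabgab':
Step 1: S -> gB => gB
Step 2: B -> aD => gaD
Step 3: D -> bS => gabS
Step 4: S -> gB => gabgB
Step 5: B -> aD => gabgaD
Step 6: D -> bS => gabgabS
Step 7: S -> gB => gabgabgB
Step 8: B -> aD => gabgabgaD
Step 9: D -> bS => gabgabgabS
Step 10: S -> gB => gabgabgabgB
Step 11: B -> aD => gabgabgabgaD
Step 12: D -> bS => gabgabgabgabS
Step 13: S -> gB => gabgabgabgabgB
Step 14: B -> aD => gabgabgabgabgaD
Step 15: D -> b => gabgabgabgabgab
Total derivation steps: 15

15


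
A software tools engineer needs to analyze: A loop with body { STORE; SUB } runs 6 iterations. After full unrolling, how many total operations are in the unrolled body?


Loop body operations: STORE, SUB (2 ops per iteration)
Unrolling 6 iterations:
  Iteration 1: STORE, SUB (2 ops)
  Iteration 2: STORE, SUB (2 ops)
  Iteration 3: STORE, SUB (2 ops)
  Iteration 4: STORE, SUB (2 ops)
  Iteration 5: STORE, SUB (2 ops)
  Iteration 6: STORE, SUB (2 ops)
Total: 6 iterations * 2 ops/iter = 12 operations

12


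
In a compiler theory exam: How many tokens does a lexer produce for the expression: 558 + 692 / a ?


Scanning '558 + 692 / a'
Token 1: '558' -> integer_literal
Token 2: '+' -> operator
Token 3: '692' -> integer_literal
Token 4: '/' -> operator
Token 5: 'a' -> identifier
Total tokens: 5

5


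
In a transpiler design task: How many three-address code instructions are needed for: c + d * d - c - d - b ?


Expression: c + d * d - c - d - b
Generating three-address code (respecting * over +/- precedence):
  Instruction 1: t1 = d * d
  Instruction 2: t2 = c + t1
  Instruction 3: t3 = t2 - c
  Instruction 4: t4 = t3 - d
  Instruction 5: t5 = t4 - b
Total instructions: 5

5


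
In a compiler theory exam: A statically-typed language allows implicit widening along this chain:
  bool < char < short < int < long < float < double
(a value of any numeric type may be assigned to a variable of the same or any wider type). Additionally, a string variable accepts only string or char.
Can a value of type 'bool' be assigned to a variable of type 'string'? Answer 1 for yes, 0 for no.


Target variable type: string
Source value type: bool
Rule: string accepts only {string, char}
  source 'bool' in {string, char}? No
Result: 0

0


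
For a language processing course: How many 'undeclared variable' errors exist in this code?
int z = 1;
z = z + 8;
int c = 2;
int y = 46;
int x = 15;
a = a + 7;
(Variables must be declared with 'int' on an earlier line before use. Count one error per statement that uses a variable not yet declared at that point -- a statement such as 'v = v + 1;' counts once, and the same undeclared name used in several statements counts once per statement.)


Scanning code line by line:
  Line 1: declare 'z' -> declared = ['z']
  Line 2: use 'z' -> OK (declared)
  Line 3: declare 'c' -> declared = ['c', 'z']
  Line 4: declare 'y' -> declared = ['c', 'y', 'z']
  Line 5: declare 'x' -> declared = ['c', 'x', 'y', 'z']
  Line 6: use 'a' -> ERROR (undeclared)
Total undeclared variable errors: 1

1


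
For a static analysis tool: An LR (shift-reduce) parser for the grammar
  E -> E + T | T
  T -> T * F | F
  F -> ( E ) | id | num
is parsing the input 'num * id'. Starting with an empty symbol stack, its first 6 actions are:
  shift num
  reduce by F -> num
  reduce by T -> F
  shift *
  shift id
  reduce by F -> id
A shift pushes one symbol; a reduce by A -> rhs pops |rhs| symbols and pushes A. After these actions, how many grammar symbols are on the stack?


Tracking the symbol stack through each action:
  Action 1: shift 'num' : push -> stack = [num] (size 1)
  Action 2: reduce by F -> num : pop 1, push F -> stack = [F] (size 1)
  Action 3: reduce by T -> F : pop 1, push T -> stack = [T] (size 1)
  Action 4: shift '*' : push -> stack = [T, *] (size 2)
  Action 5: shift 'id' : push -> stack = [T, *, id] (size 3)
  Action 6: reduce by F -> id : pop 1, push F -> stack = [T, *, F] (size 3)
Final stack size: 3

3
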